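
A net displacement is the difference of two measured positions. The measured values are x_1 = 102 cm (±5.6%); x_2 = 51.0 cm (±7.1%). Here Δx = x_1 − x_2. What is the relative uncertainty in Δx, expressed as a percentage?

13.3%

Δx is a linear combination, so absolute uncertainties add in quadrature:
  (δx_1)² = 32.6;  (δx_2)² = 13.1
δΔx = √(45.7) = 6.76 cm
Δx = 51.0 cm, so δΔx/Δx = 6.76/51.0 = 0.133.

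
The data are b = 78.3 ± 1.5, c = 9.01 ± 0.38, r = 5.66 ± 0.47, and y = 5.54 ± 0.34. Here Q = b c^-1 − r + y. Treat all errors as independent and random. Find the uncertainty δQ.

0.706

Let p = b·c^-1 = 8.69. δp/p = √((1·δb/b)² + (-1·δc/c)²) = √(0.000367 + 0.00178) = 0.0463, so δp = 0.403.
Q = p − r + y: δQ = √(δp² + δr² + δy²) = √(0.162 + 0.221 + 0.116) = 0.706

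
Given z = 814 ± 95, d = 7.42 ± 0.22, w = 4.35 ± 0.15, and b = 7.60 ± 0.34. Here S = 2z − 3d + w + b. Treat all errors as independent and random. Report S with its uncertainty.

Each term contributes (cᵢ δxᵢ)² to (δS)²:
  (2·δz)² = 36100;  (3·δd)² = 0.436;  (δw)² = 0.0225;  (δb)² = 0.116
δS = √(36100) = 190
S = 1620.

1620 ± 190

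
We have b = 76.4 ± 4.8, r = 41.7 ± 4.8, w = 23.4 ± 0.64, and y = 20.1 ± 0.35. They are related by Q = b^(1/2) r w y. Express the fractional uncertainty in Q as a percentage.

Q is a product of powers, so relative uncertainties combine in quadrature:
  (½·δb/b)² = (0.5×0.0628)² = 0.000987;  (1·δr/r)² = (1×0.115)² = 0.0132;  (1·δw/w)² = (1×0.0274)² = 0.000748;  (1·δy/y)² = (1×0.0174)² = 0.000303
δQ/Q = √(0.0153) = 0.124

12.4%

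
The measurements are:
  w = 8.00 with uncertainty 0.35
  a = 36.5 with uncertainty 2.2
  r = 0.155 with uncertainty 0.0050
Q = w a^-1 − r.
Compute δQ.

Let p = w·a^-1 = 0.219. δp/p = √((1·δw/w)² + (-1·δa/a)²) = √(0.00191 + 0.00363) = 0.0745, so δp = 0.0163.
Q = p − r: δQ = √(δp² + δr²) = √(0.000266 + 2.5e-05) = 0.0171

0.0171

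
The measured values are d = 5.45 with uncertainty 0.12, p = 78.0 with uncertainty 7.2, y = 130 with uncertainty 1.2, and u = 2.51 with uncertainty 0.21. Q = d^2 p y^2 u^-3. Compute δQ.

For a monomial Q ∝ d^2, p, y^2, u^-3, fractional errors add in quadrature:
  (2·δd/d)² = (2×0.0220)² = 0.00194;  (1·δp/p)² = (1×0.0923)² = 0.00852;  (2·δy/y)² = (2×0.00923)² = 0.000341;  (-3·δu/u)² = (-3×0.0837)² = 0.0630
δQ/Q = √(0.0738) = 0.272
Q = 2.48e+06, so δQ = 0.272 × 2.48e+06 = 6.73e+05.

6.73e+05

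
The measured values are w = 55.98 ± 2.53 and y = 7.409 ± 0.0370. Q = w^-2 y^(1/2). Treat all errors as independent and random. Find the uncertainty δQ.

Products/powers → add relative errors in quadrature, weighted by exponent:
  (-2·δw/w)² = (-2×0.0452)² = 0.00817;  (½·δy/y)² = (0.5×0.00499)² = 6.23e-06
δQ/Q = √(0.00818) = 0.0904
Q = 0.0008686, so δQ = 0.0904 × 0.0008686 = 7.85e-05.

7.85e-05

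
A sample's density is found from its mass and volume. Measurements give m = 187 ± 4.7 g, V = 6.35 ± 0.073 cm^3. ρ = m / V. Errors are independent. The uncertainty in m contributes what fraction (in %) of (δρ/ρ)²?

82.7%

(δρ/ρ)² = (1·δm/m)² + (-1·δV/V)²
  m term: (1×0.0251)² = 0.000632
  V term: (-1×0.0115)² = 0.000132
Total = 0.000764. Share from m = 0.000632/0.000764 = 0.827.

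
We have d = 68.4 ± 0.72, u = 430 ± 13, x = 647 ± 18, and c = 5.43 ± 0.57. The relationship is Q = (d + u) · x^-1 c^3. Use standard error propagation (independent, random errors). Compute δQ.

39.1

Let w = d + u = 498. δw = √(δd² + δu²) = √(0.518 + 169) = 13.0, so δw/w = 0.0261.
Q is then a monomial in w, x, c:
δQ/Q = √((δw/w)² + (-1·δx/x)² + (3·δc/c)²) = √(0.000682 + 0.000774 + 0.0992) = 0.317
Q = 123, so δQ = 0.317 × 123 = 39.1.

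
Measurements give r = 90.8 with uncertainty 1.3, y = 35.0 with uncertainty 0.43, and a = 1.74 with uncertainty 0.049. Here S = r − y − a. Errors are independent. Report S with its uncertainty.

Absolute uncertainties add in quadrature for a linear combination:
  (δr)² = 1.69;  (δy)² = 0.185;  (δa)² = 0.00240
δS = √(1.88) = 1.37
S = 54.1.

54.1 ± 1.37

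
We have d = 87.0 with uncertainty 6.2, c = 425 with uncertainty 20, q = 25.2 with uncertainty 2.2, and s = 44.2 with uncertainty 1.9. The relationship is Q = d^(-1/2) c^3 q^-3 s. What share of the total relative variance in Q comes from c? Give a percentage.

21.7%

(δQ/Q)² = (−½·δd/d)² + (3·δc/c)² + (-3·δq/q)² + (1·δs/s)²
  d term: (-0.5×0.0713)² = 0.00127
  c term: (3×0.0471)² = 0.0199
  q term: (-3×0.0873)² = 0.0686
  s term: (1×0.0430)² = 0.00185
Total = 0.0916. Share from c = 0.0199/0.0916 = 0.217.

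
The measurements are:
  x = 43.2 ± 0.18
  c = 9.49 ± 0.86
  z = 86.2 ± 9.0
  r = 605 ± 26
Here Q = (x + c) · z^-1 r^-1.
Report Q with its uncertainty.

0.00101 ± 0.000115

Let u = x + c = 52.7. δu = √(δx² + δc²) = √(0.0324 + 0.740) = 0.879, so δu/u = 0.0167.
Q is then a monomial in u, z, r:
δQ/Q = √((δu/u)² + (-1·δz/z)² + (-1·δr/r)²) = √(0.000278 + 0.0109 + 0.00185) = 0.114
Q = 0.00101, so δQ = 0.114 × 0.00101 = 0.000115.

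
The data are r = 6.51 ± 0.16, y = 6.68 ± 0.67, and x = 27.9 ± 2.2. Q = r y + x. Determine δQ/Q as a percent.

Let p = r·y = 43.5. δp/p = √((1·δr/r)² + (1·δy/y)²) = √(0.000604 + 0.0101) = 0.103, so δp = 4.49.
Q = p + x: δQ = √(δp² + δx²) = √(20.2 + 4.84) = 5.00
Q = 71.4, so δQ/Q = 5.00/71.4 = 0.0701.

7.01%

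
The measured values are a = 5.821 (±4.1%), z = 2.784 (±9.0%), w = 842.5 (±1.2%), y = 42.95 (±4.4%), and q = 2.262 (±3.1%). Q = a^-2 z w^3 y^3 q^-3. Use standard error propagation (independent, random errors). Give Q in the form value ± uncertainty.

(3.364 ± 0.691) × 10^11

Each factor contributes (exponent × relative error)² to (δQ/Q)²:
  (-2·δa/a)² = (-2×0.0410)² = 0.00672;  (1·δz/z)² = (1×0.0900)² = 0.00810;  (3·δw/w)² = (3×0.0120)² = 0.00130;  (3·δy/y)² = (3×0.0440)² = 0.0174;  (-3·δq/q)² = (-3×0.0310)² = 0.00865
δQ/Q = √(0.0422) = 0.205
Q = 3.364e+11, so δQ = 0.205 × 3.364e+11 = 6.91e+10.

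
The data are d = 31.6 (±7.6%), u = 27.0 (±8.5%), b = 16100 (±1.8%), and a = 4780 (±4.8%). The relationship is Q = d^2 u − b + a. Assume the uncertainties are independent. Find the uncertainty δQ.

4710

Let p = d^2·u = 27000. δp/p = √((2·δd/d)² + (1·δu/u)²) = √(0.0231 + 0.00723) = 0.174, so δp = 4700.
Q = p − b + a: δQ = √(δp² + δb² + δa²) = √(2.2e+07 + 84000 + 52600) = 4710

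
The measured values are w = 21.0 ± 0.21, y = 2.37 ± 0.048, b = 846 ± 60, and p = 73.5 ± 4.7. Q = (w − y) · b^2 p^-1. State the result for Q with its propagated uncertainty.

Let u = w − y = 18.6. δu = √(δw² + δy²) = √(0.0441 + 0.00230) = 0.215, so δu/u = 0.0116.
Q is then a monomial in u, b, p:
δQ/Q = √((δu/u)² + (2·δb/b)² + (-1·δp/p)²) = √(0.000134 + 0.0201 + 0.00409) = 0.156
Q = 1.81e+05, so δQ = 0.156 × 1.81e+05 = 28300.

(1.81 ± 0.283) × 10^5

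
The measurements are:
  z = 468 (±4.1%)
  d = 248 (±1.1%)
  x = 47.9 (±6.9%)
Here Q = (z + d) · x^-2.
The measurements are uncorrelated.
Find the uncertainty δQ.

Let u = z + d = 716. δu = √(δz² + δd²) = √(368 + 7.44) = 19.4, so δu/u = 0.0271.
Q is then a monomial in u, x:
δQ/Q = √((δu/u)² + (-2·δx/x)²) = √(0.000733 + 0.0190) = 0.141
Q = 0.312, so δQ = 0.141 × 0.312 = 0.0439.

0.0439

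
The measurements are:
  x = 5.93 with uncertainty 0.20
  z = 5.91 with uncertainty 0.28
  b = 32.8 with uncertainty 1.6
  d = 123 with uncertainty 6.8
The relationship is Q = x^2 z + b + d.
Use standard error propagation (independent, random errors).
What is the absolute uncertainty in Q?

Let p = x^2·z = 208. δp/p = √((2·δx/x)² + (1·δz/z)²) = √(0.00455 + 0.00224) = 0.0824, so δp = 17.1.
Q = p + b + d: δQ = √(δp² + δb² + δd²) = √(293 + 2.56 + 46.2) = 18.5

18.5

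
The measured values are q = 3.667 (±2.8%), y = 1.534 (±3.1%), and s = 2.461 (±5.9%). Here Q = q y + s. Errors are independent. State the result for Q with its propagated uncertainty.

8.086 ± 0.276

Let p = q·y = 5.625. δp/p = √((1·δq/q)² + (1·δy/y)²) = √(0.000784 + 0.000961) = 0.0418, so δp = 0.235.
Q = p + s: δQ = √(δp² + δs²) = √(0.0552 + 0.0211) = 0.276
Q = 8.086.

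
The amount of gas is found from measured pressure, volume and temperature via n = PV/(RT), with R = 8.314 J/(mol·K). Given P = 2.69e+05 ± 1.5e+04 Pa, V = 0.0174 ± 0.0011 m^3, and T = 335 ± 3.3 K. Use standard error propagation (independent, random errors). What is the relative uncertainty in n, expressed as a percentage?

8.49%

For a monomial n ∝ P, V, T^-1, fractional errors add in quadrature:
  (1·δP/P)² = (1×0.0558)² = 0.00311;  (1·δV/V)² = (1×0.0632)² = 0.00400;  (-1·δT/T)² = (-1×0.00985)² = 9.7e-05
δn/n = √(0.00720) = 0.0849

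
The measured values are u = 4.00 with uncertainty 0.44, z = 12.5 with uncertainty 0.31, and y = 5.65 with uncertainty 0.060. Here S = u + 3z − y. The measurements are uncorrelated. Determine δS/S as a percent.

2.87%

For a sum/difference, combine absolute errors in quadrature:
  (δu)² = 0.194;  (3·δz)² = 0.865;  (δy)² = 0.00360
δS = √(1.06) = 1.03
S = 35.9, so δS/S = 1.03/35.9 = 0.0287.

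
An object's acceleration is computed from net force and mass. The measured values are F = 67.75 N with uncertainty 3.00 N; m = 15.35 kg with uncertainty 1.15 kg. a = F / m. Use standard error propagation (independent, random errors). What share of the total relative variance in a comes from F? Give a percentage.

(δa/a)² = (1·δF/F)² + (-1·δm/m)²
  F term: (1×0.0443)² = 0.00196
  m term: (-1×0.0749)² = 0.00561
Total = 0.00757. Share from F = 0.00196/0.00757 = 0.259.

25.9%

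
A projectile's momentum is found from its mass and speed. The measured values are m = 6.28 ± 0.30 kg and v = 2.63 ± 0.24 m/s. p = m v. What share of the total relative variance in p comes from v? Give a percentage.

78.5%

(δp/p)² = (1·δm/m)² + (1·δv/v)²
  m term: (1×0.0478)² = 0.00228
  v term: (1×0.0913)² = 0.00833
Total = 0.0106. Share from v = 0.00833/0.0106 = 0.785.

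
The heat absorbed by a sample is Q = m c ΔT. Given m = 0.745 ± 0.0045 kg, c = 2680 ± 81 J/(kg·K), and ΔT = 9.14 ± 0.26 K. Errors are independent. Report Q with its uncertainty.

Products/powers → add relative errors in quadrature, weighted by exponent:
  (1·δm/m)² = (1×0.00604)² = 3.65e-05;  (1·δc/c)² = (1×0.0302)² = 0.000913;  (1·δΔT/ΔT)² = (1×0.0284)² = 0.000809
δQ/Q = √(0.00176) = 0.0419
Q = 18200 J, so δQ = 0.0419 × 18200 = 765 J.

18200 ± 765 J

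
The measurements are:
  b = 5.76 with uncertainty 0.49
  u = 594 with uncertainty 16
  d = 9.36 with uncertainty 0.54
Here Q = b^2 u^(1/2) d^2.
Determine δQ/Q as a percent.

Q is a product of powers, so relative uncertainties combine in quadrature:
  (2·δb/b)² = (2×0.0851)² = 0.0289;  (½·δu/u)² = (0.5×0.0269)² = 0.000181;  (2·δd/d)² = (2×0.0577)² = 0.0133
δQ/Q = √(0.0424) = 0.206

20.6%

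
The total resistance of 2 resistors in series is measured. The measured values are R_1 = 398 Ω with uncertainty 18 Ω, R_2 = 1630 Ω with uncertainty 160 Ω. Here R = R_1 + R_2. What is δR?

161 Ω

Sums and differences: (δR)² = Σ (cᵢ δxᵢ)².
  (δR_1)² = 324;  (δR_2)² = 25600
δR = √(25900) = 161 Ω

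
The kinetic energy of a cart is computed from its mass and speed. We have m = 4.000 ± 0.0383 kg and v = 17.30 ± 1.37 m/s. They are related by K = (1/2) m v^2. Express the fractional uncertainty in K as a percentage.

Products/powers → add relative errors in quadrature, weighted by exponent:
  (1·δm/m)² = (1×0.00958)² = 9.17e-05;  (2·δv/v)² = (2×0.0792)² = 0.0251
δK/K = √(0.0252) = 0.159

15.9%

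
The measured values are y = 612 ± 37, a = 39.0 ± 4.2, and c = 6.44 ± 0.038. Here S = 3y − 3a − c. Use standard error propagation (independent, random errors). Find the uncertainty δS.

Absolute uncertainties add in quadrature for a linear combination:
  (3·δy)² = 12300;  (3·δa)² = 159;  (δc)² = 0.00144
δS = √(12500) = 112

112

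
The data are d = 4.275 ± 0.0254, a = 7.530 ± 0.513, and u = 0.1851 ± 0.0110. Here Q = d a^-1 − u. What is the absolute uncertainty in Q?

Let p = d·a^-1 = 0.5677. δp/p = √((1·δd/d)² + (-1·δa/a)²) = √(3.53e-05 + 0.00464) = 0.0684, so δp = 0.0388.
Q = p − u: δQ = √(δp² + δu²) = √(0.00151 + 0.000121) = 0.0404

0.0404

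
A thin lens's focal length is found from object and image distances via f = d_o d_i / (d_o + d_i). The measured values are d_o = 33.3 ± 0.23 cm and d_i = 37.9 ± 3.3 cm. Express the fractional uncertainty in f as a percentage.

∂f/∂d_o = (d_i/(d_o+d_i))² = 0.283;  ∂f/∂d_i = (d_o/(d_o+d_i))² = 0.219
δf = √((∂f/∂d_o · δd_o)² + (∂f/∂d_i · δd_i)²) = √(0.00425 + 0.521) = 0.725 cm
f = 17.7 cm, so δf/f = 0.725/17.7 = 0.0409.

4.09%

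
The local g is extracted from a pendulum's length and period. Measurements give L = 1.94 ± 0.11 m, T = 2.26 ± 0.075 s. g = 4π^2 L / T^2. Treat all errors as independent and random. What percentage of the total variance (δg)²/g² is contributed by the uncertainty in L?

(δg/g)² = (1·δL/L)² + (-2·δT/T)²
  L term: (1×0.0567)² = 0.00322
  T term: (-2×0.0332)² = 0.00441
Total = 0.00762. Share from L = 0.00322/0.00762 = 0.422.

42.2%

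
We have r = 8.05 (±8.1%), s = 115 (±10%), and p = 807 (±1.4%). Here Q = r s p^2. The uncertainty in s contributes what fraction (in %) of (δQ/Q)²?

(δQ/Q)² = (1·δr/r)² + (1·δs/s)² + (2·δp/p)²
  r term: (1×0.0810)² = 0.00656
  s term: (1×0.100)² = 0.0100
  p term: (2×0.0140)² = 0.000784
Total = 0.0173. Share from s = 0.0100/0.0173 = 0.577.

57.7%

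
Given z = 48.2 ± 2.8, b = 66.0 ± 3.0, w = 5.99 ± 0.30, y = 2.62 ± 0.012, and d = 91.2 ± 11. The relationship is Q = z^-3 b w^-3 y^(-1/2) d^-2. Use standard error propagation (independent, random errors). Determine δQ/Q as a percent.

33.6%

Since Q is a product/quotient, work with relative uncertainties:
  (-3·δz/z)² = (-3×0.0581)² = 0.0304;  (1·δb/b)² = (1×0.0455)² = 0.00207;  (-3·δw/w)² = (-3×0.0501)² = 0.0226;  (−½·δy/y)² = (-0.5×0.00458)² = 5.24e-06;  (-2·δd/d)² = (-2×0.121)² = 0.0582
δQ/Q = √(0.113) = 0.336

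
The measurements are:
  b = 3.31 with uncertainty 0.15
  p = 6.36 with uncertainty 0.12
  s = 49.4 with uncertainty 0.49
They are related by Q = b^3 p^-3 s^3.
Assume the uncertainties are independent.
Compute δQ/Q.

0.150

Q is a product of powers, so relative uncertainties combine in quadrature:
  (3·δb/b)² = (3×0.0453)² = 0.0185;  (-3·δp/p)² = (-3×0.0189)² = 0.00320;  (3·δs/s)² = (3×0.00992)² = 0.000885
δQ/Q = √(0.0226) = 0.150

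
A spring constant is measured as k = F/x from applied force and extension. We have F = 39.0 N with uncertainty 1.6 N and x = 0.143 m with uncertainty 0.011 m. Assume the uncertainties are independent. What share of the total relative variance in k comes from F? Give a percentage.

22.1%

(δk/k)² = (1·δF/F)² + (-1·δx/x)²
  F term: (1×0.0410)² = 0.00168
  x term: (-1×0.0769)² = 0.00592
Total = 0.00760. Share from F = 0.00168/0.00760 = 0.221.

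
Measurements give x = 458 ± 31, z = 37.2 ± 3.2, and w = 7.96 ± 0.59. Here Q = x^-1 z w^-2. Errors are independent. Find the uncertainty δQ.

0.000236

Products/powers → add relative errors in quadrature, weighted by exponent:
  (-1·δx/x)² = (-1×0.0677)² = 0.00458;  (1·δz/z)² = (1×0.0860)² = 0.00740;  (-2·δw/w)² = (-2×0.0741)² = 0.0220
δQ/Q = √(0.0340) = 0.184
Q = 0.00128, so δQ = 0.184 × 0.00128 = 0.000236.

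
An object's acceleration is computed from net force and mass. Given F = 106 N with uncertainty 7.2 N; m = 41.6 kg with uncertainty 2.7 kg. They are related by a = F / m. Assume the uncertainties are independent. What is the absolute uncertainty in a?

a is a product of powers, so relative uncertainties combine in quadrature:
  (1·δF/F)² = (1×0.0679)² = 0.00461;  (-1·δm/m)² = (-1×0.0649)² = 0.00421
δa/a = √(0.00883) = 0.0939
a = 2.55 m/s^2, so δa = 0.0939 × 2.55 = 0.239 m/s^2.

0.239 m/s^2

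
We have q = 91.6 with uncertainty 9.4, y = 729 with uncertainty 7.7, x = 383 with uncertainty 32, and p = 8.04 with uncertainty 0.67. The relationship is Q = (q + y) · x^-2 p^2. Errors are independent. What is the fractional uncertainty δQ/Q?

Let u = q + y = 821. δu = √(δq² + δy²) = √(88.4 + 59.3) = 12.2, so δu/u = 0.0148.
Q is then a monomial in u, x, p:
δQ/Q = √((δu/u)² + (-2·δx/x)² + (2·δp/p)²) = √(0.000219 + 0.0279 + 0.0278) = 0.236

0.236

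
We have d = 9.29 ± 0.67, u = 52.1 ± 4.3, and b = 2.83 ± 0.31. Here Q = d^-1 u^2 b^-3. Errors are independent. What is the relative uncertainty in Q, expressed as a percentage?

37.5%

Each factor contributes (exponent × relative error)² to (δQ/Q)²:
  (-1·δd/d)² = (-1×0.0721)² = 0.00520;  (2·δu/u)² = (2×0.0825)² = 0.0272;  (-3·δb/b)² = (-3×0.110)² = 0.108
δQ/Q = √(0.140) = 0.375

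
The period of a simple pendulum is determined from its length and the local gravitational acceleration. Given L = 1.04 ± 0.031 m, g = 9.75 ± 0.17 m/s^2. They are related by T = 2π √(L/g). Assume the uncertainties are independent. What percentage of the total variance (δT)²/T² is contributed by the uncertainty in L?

74.5%

(δT/T)² = (½·δL/L)² + (−½·δg/g)²
  L term: (0.5×0.0298)² = 0.000222
  g term: (-0.5×0.0174)² = 7.6e-05
Total = 0.000298. Share from L = 0.000222/0.000298 = 0.745.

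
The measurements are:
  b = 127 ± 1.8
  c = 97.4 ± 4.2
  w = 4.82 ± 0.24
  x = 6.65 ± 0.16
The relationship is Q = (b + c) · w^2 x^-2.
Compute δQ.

Let u = b + c = 224. δu = √(δb² + δc²) = √(3.24 + 17.6) = 4.57, so δu/u = 0.0204.
Q is then a monomial in u, w, x:
δQ/Q = √((δu/u)² + (2·δw/w)² + (-2·δx/x)²) = √(0.000415 + 0.00992 + 0.00232) = 0.112
Q = 118, so δQ = 0.112 × 118 = 13.3.

13.3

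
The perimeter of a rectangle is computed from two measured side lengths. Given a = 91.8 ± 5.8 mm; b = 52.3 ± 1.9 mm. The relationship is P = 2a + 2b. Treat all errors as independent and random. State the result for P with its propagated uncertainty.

288 ± 12.2 mm

Each term contributes (cᵢ δxᵢ)² to (δP)²:
  (2·δa)² = 135;  (2·δb)² = 14.4
δP = √(149) = 12.2 mm
P = 288 mm.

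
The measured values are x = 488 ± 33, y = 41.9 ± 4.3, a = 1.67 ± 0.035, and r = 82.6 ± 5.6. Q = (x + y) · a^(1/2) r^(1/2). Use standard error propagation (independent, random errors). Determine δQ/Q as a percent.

7.21%

Let u = x + y = 530. δu = √(δx² + δy²) = √(1090 + 18.5) = 33.3, so δu/u = 0.0628.
Q is then a monomial in u, a, r:
δQ/Q = √((δu/u)² + (½·δa/a)² + (½·δr/r)²) = √(0.00394 + 0.000110 + 0.00115) = 0.0721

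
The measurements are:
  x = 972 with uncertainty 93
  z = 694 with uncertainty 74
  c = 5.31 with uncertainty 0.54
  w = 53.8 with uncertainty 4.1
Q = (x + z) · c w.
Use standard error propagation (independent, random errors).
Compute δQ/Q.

Let u = x + z = 1670. δu = √(δx² + δz²) = √(8650 + 5480) = 119, so δu/u = 0.0713.
Q is then a monomial in u, c, w:
δQ/Q = √((δu/u)² + (1·δc/c)² + (1·δw/w)²) = √(0.00509 + 0.0103 + 0.00581) = 0.146

0.146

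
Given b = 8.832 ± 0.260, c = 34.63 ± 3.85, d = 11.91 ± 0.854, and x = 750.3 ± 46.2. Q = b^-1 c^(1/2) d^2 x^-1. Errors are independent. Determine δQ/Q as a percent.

16.8%

For a monomial Q ∝ b^-1, c^(1/2), d^2, x^-1, fractional errors add in quadrature:
  (-1·δb/b)² = (-1×0.0294)² = 0.000867;  (½·δc/c)² = (0.5×0.111)² = 0.00309;  (2·δd/d)² = (2×0.0717)² = 0.0206;  (-1·δx/x)² = (-1×0.0616)² = 0.00379
δQ/Q = √(0.0283) = 0.168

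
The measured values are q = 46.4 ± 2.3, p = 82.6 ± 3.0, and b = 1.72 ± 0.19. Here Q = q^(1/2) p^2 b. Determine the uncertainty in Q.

Products/powers → add relative errors in quadrature, weighted by exponent:
  (½·δq/q)² = (0.5×0.0496)² = 0.000614;  (2·δp/p)² = (2×0.0363)² = 0.00528;  (1·δb/b)² = (1×0.110)² = 0.0122
δQ/Q = √(0.0181) = 0.135
Q = 79900, so δQ = 0.135 × 79900 = 10800.

10800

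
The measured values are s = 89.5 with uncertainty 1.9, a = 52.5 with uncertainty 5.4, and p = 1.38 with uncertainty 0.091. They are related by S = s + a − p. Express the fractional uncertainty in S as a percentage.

4.07%

Sums and differences: (δS)² = Σ (cᵢ δxᵢ)².
  (δs)² = 3.61;  (δa)² = 29.2;  (δp)² = 0.00828
δS = √(32.8) = 5.73
S = 141, so δS/S = 5.73/141 = 0.0407.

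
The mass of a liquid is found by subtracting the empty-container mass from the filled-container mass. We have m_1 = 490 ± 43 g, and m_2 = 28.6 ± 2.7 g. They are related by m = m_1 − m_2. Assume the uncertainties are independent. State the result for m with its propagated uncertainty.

461 ± 43.1 g

m is a linear combination, so absolute uncertainties add in quadrature:
  (δm_1)² = 1850;  (δm_2)² = 7.29
δm = √(1860) = 43.1 g
m = 461 g.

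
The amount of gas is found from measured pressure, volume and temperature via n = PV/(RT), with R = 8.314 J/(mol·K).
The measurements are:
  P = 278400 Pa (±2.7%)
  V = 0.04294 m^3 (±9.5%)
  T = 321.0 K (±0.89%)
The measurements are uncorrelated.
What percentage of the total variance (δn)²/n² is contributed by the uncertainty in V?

(δn/n)² = (1·δP/P)² + (1·δV/V)² + (-1·δT/T)²
  P term: (1×0.0270)² = 0.000729
  V term: (1×0.0950)² = 0.00903
  T term: (-1×0.00890)² = 7.92e-05
Total = 0.00983. Share from V = 0.00903/0.00983 = 0.918.

91.8%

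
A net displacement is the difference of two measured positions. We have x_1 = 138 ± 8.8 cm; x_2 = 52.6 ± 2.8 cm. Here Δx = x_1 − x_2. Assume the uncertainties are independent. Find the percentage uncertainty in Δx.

10.8%

Δx is a linear combination, so absolute uncertainties add in quadrature:
  (δx_1)² = 77.4;  (δx_2)² = 7.84
δΔx = √(85.3) = 9.23 cm
Δx = 85.4 cm, so δΔx/Δx = 9.23/85.4 = 0.108.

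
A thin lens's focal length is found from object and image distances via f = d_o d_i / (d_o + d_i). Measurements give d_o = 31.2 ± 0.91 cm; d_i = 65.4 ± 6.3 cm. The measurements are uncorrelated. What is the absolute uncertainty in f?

∂f/∂d_o = (d_i/(d_o+d_i))² = 0.458;  ∂f/∂d_i = (d_o/(d_o+d_i))² = 0.104
δf = √((∂f/∂d_o · δd_o)² + (∂f/∂d_i · δd_i)²) = √(0.174 + 0.432) = 0.778 cm

0.778 cm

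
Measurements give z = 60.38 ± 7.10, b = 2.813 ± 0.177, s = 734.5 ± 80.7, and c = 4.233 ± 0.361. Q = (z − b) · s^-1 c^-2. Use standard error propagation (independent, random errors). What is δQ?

Let u = z − b = 57.57. δu = √(δz² + δb²) = √(50.4 + 0.0313) = 7.10, so δu/u = 0.123.
Q is then a monomial in u, s, c:
δQ/Q = √((δu/u)² + (-1·δs/s)² + (-2·δc/c)²) = √(0.0152 + 0.0121 + 0.0291) = 0.237
Q = 0.004374, so δQ = 0.237 × 0.004374 = 0.00104.

0.00104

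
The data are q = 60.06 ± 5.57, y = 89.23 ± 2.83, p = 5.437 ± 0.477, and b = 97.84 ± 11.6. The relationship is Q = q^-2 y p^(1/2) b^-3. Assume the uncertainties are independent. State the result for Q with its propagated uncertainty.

(6.158 ± 2.49) × 10^-8

Since Q is a product/quotient, work with relative uncertainties:
  (-2·δq/q)² = (-2×0.0927)² = 0.0344;  (1·δy/y)² = (1×0.0317)² = 0.00101;  (½·δp/p)² = (0.5×0.0877)² = 0.00192;  (-3·δb/b)² = (-3×0.119)² = 0.127
δQ/Q = √(0.164) = 0.405
Q = 6.158e-08, so δQ = 0.405 × 6.158e-08 = 2.49e-08.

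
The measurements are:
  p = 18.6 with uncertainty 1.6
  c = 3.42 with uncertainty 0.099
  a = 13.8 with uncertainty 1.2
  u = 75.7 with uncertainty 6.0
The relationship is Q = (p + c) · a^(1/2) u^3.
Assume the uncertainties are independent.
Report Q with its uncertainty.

(3.55 ± 0.896) × 10^7

Let w = p + c = 22.0. δw = √(δp² + δc²) = √(2.56 + 0.00980) = 1.60, so δw/w = 0.0728.
Q is then a monomial in w, a, u:
δQ/Q = √((δw/w)² + (½·δa/a)² + (3·δu/u)²) = √(0.00530 + 0.00189 + 0.0565) = 0.252
Q = 3.55e+07, so δQ = 0.252 × 3.55e+07 = 8.96e+06.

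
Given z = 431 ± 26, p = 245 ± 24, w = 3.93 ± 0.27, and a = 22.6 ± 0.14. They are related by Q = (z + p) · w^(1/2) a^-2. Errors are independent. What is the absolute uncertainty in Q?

0.167

Let u = z + p = 676. δu = √(δz² + δp²) = √(676 + 576) = 35.4, so δu/u = 0.0523.
Q is then a monomial in u, w, a:
δQ/Q = √((δu/u)² + (½·δw/w)² + (-2·δa/a)²) = √(0.00274 + 0.00118 + 0.000153) = 0.0638
Q = 2.62, so δQ = 0.0638 × 2.62 = 0.167.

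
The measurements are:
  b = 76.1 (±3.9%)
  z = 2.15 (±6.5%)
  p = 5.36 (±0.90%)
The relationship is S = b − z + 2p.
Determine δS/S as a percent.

3.51%

For a sum/difference, combine absolute errors in quadrature:
  (δb)² = 8.81;  (δz)² = 0.0195;  (2·δp)² = 0.00931
δS = √(8.84) = 2.97
S = 84.7, so δS/S = 2.97/84.7 = 0.0351.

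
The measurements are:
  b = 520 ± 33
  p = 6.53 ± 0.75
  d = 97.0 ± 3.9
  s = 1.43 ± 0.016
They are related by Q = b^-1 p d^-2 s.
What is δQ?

For a monomial Q ∝ b^-1, p, d^-2, s, fractional errors add in quadrature:
  (-1·δb/b)² = (-1×0.0635)² = 0.00403;  (1·δp/p)² = (1×0.115)² = 0.0132;  (-2·δd/d)² = (-2×0.0402)² = 0.00647;  (1·δs/s)² = (1×0.0112)² = 0.000125
δQ/Q = √(0.0238) = 0.154
Q = 1.91e-06, so δQ = 0.154 × 1.91e-06 = 2.94e-07.

2.94e-07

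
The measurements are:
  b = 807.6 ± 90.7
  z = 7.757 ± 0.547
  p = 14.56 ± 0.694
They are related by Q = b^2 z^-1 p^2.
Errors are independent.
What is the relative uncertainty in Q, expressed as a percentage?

Relative error in a monomial: (δQ/Q)² = Σ (nᵢ · δxᵢ/xᵢ)².
  (2·δb/b)² = (2×0.112)² = 0.0505;  (-1·δz/z)² = (-1×0.0705)² = 0.00497;  (2·δp/p)² = (2×0.0477)² = 0.00909
δQ/Q = √(0.0645) = 0.254

25.4%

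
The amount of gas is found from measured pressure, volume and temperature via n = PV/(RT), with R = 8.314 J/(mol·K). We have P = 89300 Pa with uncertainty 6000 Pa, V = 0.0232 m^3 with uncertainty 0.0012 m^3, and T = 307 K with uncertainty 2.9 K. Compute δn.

Relative error in a monomial: (δn/n)² = Σ (nᵢ · δxᵢ/xᵢ)².
  (1·δP/P)² = (1×0.0672)² = 0.00451;  (1·δV/V)² = (1×0.0517)² = 0.00268;  (-1·δT/T)² = (-1×0.00945)² = 8.92e-05
δn/n = √(0.00728) = 0.0853
n = 0.812 mol, so δn = 0.0853 × 0.812 = 0.0693 mol.

0.0693 mol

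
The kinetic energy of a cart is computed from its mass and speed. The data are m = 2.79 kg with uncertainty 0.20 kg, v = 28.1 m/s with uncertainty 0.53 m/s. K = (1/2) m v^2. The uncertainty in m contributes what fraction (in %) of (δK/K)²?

(δK/K)² = (1·δm/m)² + (2·δv/v)²
  m term: (1×0.0717)² = 0.00514
  v term: (2×0.0189)² = 0.00142
Total = 0.00656. Share from m = 0.00514/0.00656 = 0.783.

78.3%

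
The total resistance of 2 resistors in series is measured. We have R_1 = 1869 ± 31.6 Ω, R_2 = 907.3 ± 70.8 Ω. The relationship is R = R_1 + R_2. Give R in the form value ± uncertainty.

Absolute uncertainties add in quadrature for a linear combination:
  (δR_1)² = 999;  (δR_2)² = 5010
δR = √(6010) = 77.5 Ω
R = 2776 Ω.

2776 ± 77.5 Ω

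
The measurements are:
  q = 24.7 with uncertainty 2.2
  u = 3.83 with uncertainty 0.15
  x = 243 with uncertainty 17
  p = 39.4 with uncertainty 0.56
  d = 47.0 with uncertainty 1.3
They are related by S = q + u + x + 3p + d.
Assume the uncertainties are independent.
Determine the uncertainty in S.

Each term contributes (cᵢ δxᵢ)² to (δS)²:
  (δq)² = 4.84;  (δu)² = 0.0225;  (δx)² = 289;  (3·δp)² = 2.82;  (δd)² = 1.69
δS = √(298) = 17.3

17.3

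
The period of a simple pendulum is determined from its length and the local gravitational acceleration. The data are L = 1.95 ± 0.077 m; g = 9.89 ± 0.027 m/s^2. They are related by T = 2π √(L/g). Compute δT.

For a monomial T ∝ L^(1/2), g^(-1/2), fractional errors add in quadrature:
  (½·δL/L)² = (0.5×0.0395)² = 0.000390;  (−½·δg/g)² = (-0.5×0.00273)² = 1.86e-06
δT/T = √(0.000392) = 0.0198
T = 2.79 s, so δT = 0.0198 × 2.79 = 0.0552 s.

0.0552 s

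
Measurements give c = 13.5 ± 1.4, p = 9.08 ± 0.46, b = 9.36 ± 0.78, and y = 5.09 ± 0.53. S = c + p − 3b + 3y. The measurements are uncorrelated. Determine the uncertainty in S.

Each term contributes (cᵢ δxᵢ)² to (δS)²:
  (δc)² = 1.96;  (δp)² = 0.212;  (3·δb)² = 5.48;  (3·δy)² = 2.53
δS = √(10.2) = 3.19

3.19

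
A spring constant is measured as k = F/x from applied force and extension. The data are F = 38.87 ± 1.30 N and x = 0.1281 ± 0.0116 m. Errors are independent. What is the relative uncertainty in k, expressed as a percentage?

Since k is a product/quotient, work with relative uncertainties:
  (1·δF/F)² = (1×0.0334)² = 0.00112;  (-1·δx/x)² = (-1×0.0906)² = 0.00820
δk/k = √(0.00932) = 0.0965

9.65%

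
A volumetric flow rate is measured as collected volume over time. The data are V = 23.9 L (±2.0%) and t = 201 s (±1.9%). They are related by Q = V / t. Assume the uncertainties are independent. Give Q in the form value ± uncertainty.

For a monomial Q ∝ V, t^-1, fractional errors add in quadrature:
  (1·δV/V)² = (1×0.0200)² = 0.000400;  (-1·δt/t)² = (-1×0.0190)² = 0.000361
δQ/Q = √(0.000761) = 0.0276
Q = 0.119 L/s, so δQ = 0.0276 × 0.119 = 0.00328 L/s.

0.119 ± 0.00328 L/s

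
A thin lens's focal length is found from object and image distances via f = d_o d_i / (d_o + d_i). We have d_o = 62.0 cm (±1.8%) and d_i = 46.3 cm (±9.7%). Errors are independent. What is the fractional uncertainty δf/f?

0.0561

∂f/∂d_o = (d_i/(d_o+d_i))² = 0.183;  ∂f/∂d_i = (d_o/(d_o+d_i))² = 0.328
δf = √((∂f/∂d_o · δd_o)² + (∂f/∂d_i · δd_i)²) = √(0.0416 + 2.17) = 1.49 cm
f = 26.5 cm, so δf/f = 1.49/26.5 = 0.0561.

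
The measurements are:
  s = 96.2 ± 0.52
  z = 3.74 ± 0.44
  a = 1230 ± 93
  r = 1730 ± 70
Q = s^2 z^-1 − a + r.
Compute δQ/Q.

Let p = s^2·z^-1 = 2470. δp/p = √((2·δs/s)² + (-1·δz/z)²) = √(0.000117 + 0.0138) = 0.118, so δp = 292.
Q = p − a + r: δQ = √(δp² + δa² + δr²) = √(85500 + 8650 + 4900) = 315
Q = 2970, so δQ/Q = 315/2970 = 0.106.

0.106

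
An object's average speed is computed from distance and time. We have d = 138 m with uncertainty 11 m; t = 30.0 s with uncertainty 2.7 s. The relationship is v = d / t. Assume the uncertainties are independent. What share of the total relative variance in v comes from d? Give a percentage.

44.0%

(δv/v)² = (1·δd/d)² + (-1·δt/t)²
  d term: (1×0.0797)² = 0.00635
  t term: (-1×0.0900)² = 0.00810
Total = 0.0145. Share from d = 0.00635/0.0145 = 0.440.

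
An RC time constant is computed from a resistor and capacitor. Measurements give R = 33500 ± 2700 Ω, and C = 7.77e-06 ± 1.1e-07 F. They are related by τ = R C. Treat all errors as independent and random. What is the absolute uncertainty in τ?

τ is a product of powers, so relative uncertainties combine in quadrature:
  (1·δR/R)² = (1×0.0806)² = 0.00650;  (1·δC/C)² = (1×0.0142)² = 0.000200
δτ/τ = √(0.00670) = 0.0818
τ = 0.260 s, so δτ = 0.0818 × 0.260 = 0.0213 s.

0.0213 s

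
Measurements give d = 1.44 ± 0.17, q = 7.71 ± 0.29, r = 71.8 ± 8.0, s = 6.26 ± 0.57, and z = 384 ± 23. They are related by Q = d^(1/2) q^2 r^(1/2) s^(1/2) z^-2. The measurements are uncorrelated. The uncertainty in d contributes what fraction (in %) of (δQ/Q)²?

(δQ/Q)² = (½·δd/d)² + (2·δq/q)² + (½·δr/r)² + (½·δs/s)² + (-2·δz/z)²
  d term: (0.5×0.118)² = 0.00348
  q term: (2×0.0376)² = 0.00566
  r term: (0.5×0.111)² = 0.00310
  s term: (0.5×0.0911)² = 0.00207
  z term: (-2×0.0599)² = 0.0144
Total = 0.0287. Share from d = 0.00348/0.0287 = 0.122.

12.2%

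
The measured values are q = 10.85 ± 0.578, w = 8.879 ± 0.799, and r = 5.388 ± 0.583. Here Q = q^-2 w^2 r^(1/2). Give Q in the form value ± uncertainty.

For a monomial Q ∝ q^-2, w^2, r^(1/2), fractional errors add in quadrature:
  (-2·δq/q)² = (-2×0.0533)² = 0.0114;  (2·δw/w)² = (2×0.0900)² = 0.0324;  (½·δr/r)² = (0.5×0.108)² = 0.00293
δQ/Q = √(0.0467) = 0.216
Q = 1.554, so δQ = 0.216 × 1.554 = 0.336.

1.554 ± 0.336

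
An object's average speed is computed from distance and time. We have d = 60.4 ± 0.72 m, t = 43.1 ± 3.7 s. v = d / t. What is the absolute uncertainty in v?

0.121 m/s

Relative error in a monomial: (δv/v)² = Σ (nᵢ · δxᵢ/xᵢ)².
  (1·δd/d)² = (1×0.0119)² = 0.000142;  (-1·δt/t)² = (-1×0.0858)² = 0.00737
δv/v = √(0.00751) = 0.0867
v = 1.40 m/s, so δv = 0.0867 × 1.40 = 0.121 m/s.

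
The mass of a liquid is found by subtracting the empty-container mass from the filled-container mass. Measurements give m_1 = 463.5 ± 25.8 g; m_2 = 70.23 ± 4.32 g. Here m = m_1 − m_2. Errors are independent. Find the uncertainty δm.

m is a linear combination, so absolute uncertainties add in quadrature:
  (δm_1)² = 666;  (δm_2)² = 18.7
δm = √(684) = 26.2 g

26.2 g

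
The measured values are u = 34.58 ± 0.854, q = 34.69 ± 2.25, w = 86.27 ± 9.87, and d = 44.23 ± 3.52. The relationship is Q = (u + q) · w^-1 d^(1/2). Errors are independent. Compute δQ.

0.673

Let h = u + q = 69.27. δh = √(δu² + δq²) = √(0.729 + 5.06) = 2.41, so δh/h = 0.0347.
Q is then a monomial in h, w, d:
δQ/Q = √((δh/h)² + (-1·δw/w)² + (½·δd/d)²) = √(0.00121 + 0.0131 + 0.00158) = 0.126
Q = 5.340, so δQ = 0.126 × 5.340 = 0.673.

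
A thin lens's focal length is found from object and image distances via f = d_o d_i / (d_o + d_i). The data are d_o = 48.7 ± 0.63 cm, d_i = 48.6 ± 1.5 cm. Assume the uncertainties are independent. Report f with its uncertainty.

∂f/∂d_o = (d_i/(d_o+d_i))² = 0.249;  ∂f/∂d_i = (d_o/(d_o+d_i))² = 0.251
δf = √((∂f/∂d_o · δd_o)² + (∂f/∂d_i · δd_i)²) = √(0.0247 + 0.141) = 0.407 cm
f = 24.3 cm.

24.3 ± 0.407 cm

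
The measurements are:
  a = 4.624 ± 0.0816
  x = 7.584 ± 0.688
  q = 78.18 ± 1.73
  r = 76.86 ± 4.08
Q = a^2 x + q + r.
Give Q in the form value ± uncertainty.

Let p = a^2·x = 162.2. δp/p = √((2·δa/a)² + (1·δx/x)²) = √(0.00125 + 0.00823) = 0.0973, so δp = 15.8.
Q = p + q + r: δQ = √(δp² + δq² + δr²) = √(249 + 2.99 + 16.6) = 16.4
Q = 317.2.

317.2 ± 16.4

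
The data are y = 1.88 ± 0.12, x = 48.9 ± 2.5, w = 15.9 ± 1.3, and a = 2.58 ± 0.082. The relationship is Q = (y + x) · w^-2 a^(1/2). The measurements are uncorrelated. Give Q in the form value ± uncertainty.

Let u = y + x = 50.8. δu = √(δy² + δx²) = √(0.0144 + 6.25) = 2.50, so δu/u = 0.0493.
Q is then a monomial in u, w, a:
δQ/Q = √((δu/u)² + (-2·δw/w)² + (½·δa/a)²) = √(0.00243 + 0.0267 + 0.000253) = 0.172
Q = 0.323, so δQ = 0.172 × 0.323 = 0.0553.

0.323 ± 0.0553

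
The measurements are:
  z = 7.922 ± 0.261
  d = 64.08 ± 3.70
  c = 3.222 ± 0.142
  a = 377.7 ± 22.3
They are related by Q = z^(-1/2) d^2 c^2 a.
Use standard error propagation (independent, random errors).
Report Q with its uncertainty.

(5.720 ± 0.902) × 10^6

For a monomial Q ∝ z^(-1/2), d^2, c^2, a, fractional errors add in quadrature:
  (−½·δz/z)² = (-0.5×0.0329)² = 0.000271;  (2·δd/d)² = (2×0.0577)² = 0.0133;  (2·δc/c)² = (2×0.0441)² = 0.00777;  (1·δa/a)² = (1×0.0590)² = 0.00349
δQ/Q = √(0.0249) = 0.158
Q = 5.72e+06, so δQ = 0.158 × 5.72e+06 = 9.02e+05.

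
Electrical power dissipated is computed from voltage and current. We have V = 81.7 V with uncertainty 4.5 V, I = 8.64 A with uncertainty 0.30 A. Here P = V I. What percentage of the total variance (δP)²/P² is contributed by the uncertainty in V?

(δP/P)² = (1·δV/V)² + (1·δI/I)²
  V term: (1×0.0551)² = 0.00303
  I term: (1×0.0347)² = 0.00121
Total = 0.00424. Share from V = 0.00303/0.00424 = 0.716.

71.6%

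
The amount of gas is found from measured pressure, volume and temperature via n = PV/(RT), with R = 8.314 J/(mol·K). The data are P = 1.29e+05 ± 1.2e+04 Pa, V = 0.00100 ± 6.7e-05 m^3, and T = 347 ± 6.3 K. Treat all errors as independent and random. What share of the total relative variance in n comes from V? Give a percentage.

(δn/n)² = (1·δP/P)² + (1·δV/V)² + (-1·δT/T)²
  P term: (1×0.0930)² = 0.00865
  V term: (1×0.0670)² = 0.00449
  T term: (-1×0.0182)² = 0.000330
Total = 0.0135. Share from V = 0.00449/0.0135 = 0.333.

33.3%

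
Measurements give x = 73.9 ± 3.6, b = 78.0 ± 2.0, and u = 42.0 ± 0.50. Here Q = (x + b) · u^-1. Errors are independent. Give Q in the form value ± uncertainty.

Let w = x + b = 152. δw = √(δx² + δb²) = √(13.0 + 4.00) = 4.12, so δw/w = 0.0271.
Q is then a monomial in w, u:
δQ/Q = √((δw/w)² + (-1·δu/u)²) = √(0.000735 + 0.000142) = 0.0296
Q = 3.62, so δQ = 0.0296 × 3.62 = 0.107.

3.62 ± 0.107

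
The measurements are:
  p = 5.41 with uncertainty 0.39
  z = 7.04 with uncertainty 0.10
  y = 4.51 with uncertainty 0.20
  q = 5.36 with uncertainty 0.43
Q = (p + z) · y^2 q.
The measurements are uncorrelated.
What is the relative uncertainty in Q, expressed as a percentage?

12.4%

Let u = p + z = 12.4. δu = √(δp² + δz²) = √(0.152 + 0.0100) = 0.403, so δu/u = 0.0323.
Q is then a monomial in u, y, q:
δQ/Q = √((δu/u)² + (2·δy/y)² + (1·δq/q)²) = √(0.00105 + 0.00787 + 0.00644) = 0.124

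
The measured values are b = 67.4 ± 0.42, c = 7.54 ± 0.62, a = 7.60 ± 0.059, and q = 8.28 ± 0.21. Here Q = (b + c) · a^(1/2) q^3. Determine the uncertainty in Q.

Let u = b + c = 74.9. δu = √(δb² + δc²) = √(0.176 + 0.384) = 0.749, so δu/u = 0.00999.
Q is then a monomial in u, a, q:
δQ/Q = √((δu/u)² + (½·δa/a)² + (3·δq/q)²) = √(9.99e-05 + 1.51e-05 + 0.00579) = 0.0768
Q = 1.17e+05, so δQ = 0.0768 × 1.17e+05 = 9010.

9010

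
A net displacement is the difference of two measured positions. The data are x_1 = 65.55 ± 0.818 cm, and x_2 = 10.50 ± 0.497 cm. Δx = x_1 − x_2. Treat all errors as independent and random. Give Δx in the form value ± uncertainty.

Each term contributes (cᵢ δxᵢ)² to (δΔx)²:
  (δx_1)² = 0.669;  (δx_2)² = 0.247
δΔx = √(0.916) = 0.957 cm
Δx = 55.05 cm.

55.05 ± 0.957 cm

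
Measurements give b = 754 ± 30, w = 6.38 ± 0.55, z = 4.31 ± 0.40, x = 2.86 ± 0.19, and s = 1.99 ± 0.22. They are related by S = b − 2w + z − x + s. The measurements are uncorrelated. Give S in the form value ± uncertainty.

Each term contributes (cᵢ δxᵢ)² to (δS)²:
  (δb)² = 900;  (2·δw)² = 1.21;  (δz)² = 0.160;  (δx)² = 0.0361;  (δs)² = 0.0484
δS = √(901) = 30.0
S = 745.

745 ± 30.0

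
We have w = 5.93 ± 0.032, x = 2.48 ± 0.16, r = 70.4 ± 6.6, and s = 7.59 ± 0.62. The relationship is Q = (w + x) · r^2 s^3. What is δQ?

Let u = w + x = 8.41. δu = √(δw² + δx²) = √(0.00102 + 0.0256) = 0.163, so δu/u = 0.0194.
Q is then a monomial in u, r, s:
δQ/Q = √((δu/u)² + (2·δr/r)² + (3·δs/s)²) = √(0.000376 + 0.0352 + 0.0601) = 0.309
Q = 1.82e+07, so δQ = 0.309 × 1.82e+07 = 5.63e+06.

5.63e+06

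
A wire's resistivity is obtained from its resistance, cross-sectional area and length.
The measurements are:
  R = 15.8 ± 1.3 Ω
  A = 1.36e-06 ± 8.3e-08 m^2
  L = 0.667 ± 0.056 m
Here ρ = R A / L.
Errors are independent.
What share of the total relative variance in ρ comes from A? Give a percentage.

(δρ/ρ)² = (1·δR/R)² + (1·δA/A)² + (-1·δL/L)²
  R term: (1×0.0823)² = 0.00677
  A term: (1×0.0610)² = 0.00372
  L term: (-1×0.0840)² = 0.00705
Total = 0.0175. Share from A = 0.00372/0.0175 = 0.212.

21.2%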